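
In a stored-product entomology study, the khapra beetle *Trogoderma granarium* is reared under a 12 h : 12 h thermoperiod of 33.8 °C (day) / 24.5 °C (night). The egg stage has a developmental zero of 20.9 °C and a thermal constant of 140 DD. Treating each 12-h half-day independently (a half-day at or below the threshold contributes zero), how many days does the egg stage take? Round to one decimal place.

Day half: max(0, 33.8 − 20.9) × 0.5 = 12.9 × 0.5 = 6.45 DD.
Night half: max(0, 24.5 − 20.9) × 0.5 = 3.6 × 0.5 = 1.80 DD.
Per 24 h: 8.25 DD/day.
Duration = 140 / 8.25 = 16.970 ≈ 17.0 days.

17.0 days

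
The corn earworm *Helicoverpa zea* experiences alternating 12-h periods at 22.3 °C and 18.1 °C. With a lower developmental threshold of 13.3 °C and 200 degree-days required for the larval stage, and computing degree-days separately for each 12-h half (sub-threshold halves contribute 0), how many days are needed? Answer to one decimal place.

Day half: max(0, 22.3 − 13.3) × 0.5 = 9.0 × 0.5 = 4.50 DD.
Night half: max(0, 18.1 − 13.3) × 0.5 = 4.8 × 0.5 = 2.40 DD.
Per 24 h: 6.90 DD/day.
Duration = 200 / 6.90 = 28.986 ≈ 29.0 days.

29.0 days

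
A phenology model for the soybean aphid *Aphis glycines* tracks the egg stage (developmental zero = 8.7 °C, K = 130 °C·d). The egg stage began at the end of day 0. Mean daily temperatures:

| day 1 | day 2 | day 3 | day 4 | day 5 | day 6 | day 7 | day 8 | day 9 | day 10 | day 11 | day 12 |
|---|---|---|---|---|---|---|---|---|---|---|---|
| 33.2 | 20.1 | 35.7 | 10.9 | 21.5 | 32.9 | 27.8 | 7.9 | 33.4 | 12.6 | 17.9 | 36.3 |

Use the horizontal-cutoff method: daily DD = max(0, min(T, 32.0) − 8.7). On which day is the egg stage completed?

Daily DD above 8.7 °C (capped at 23.3): 23.3, 11.4, 23.3, 2.2, 12.8, 23.3, 19.1, 0.0, 23.3, 3.9, 9.2, 23.3.
Cumulative: 23.3, 34.7, 58.0, 60.2, 73.0, 96.3, 115.4, 115.4, 138.7, 142.6, 151.8, 175.1.
The total first reaches 130 DD on day 9.

day 9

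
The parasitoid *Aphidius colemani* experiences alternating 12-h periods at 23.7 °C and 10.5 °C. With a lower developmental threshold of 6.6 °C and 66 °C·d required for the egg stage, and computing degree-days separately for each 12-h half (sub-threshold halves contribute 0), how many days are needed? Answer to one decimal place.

Day half: max(0, 23.7 − 6.6) × 0.5 = 17.1 × 0.5 = 8.55 DD.
Night half: max(0, 10.5 − 6.6) × 0.5 = 3.9 × 0.5 = 1.95 DD.
Per 24 h: 10.50 DD/day.
Duration = 66 / 10.50 = 6.286 ≈ 6.3 days.

6.3 days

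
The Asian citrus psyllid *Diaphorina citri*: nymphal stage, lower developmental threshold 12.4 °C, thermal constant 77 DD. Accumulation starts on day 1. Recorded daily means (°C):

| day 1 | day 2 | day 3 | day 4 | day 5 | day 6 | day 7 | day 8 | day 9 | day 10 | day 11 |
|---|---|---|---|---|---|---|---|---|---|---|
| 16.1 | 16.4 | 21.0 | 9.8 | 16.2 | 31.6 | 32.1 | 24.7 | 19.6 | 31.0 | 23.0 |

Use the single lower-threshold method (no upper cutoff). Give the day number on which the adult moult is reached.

Daily DD above 12.4 °C: 3.7, 4.0, 8.6, 0.0, 3.8, 19.2, 19.7, 12.3, 7.2, 18.6, 10.6.
Cumulative: 3.7, 7.7, 16.3, 16.3, 20.1, 39.3, 59.0, 71.3, 78.5, 97.1, 107.7.
The total first reaches 77 DD on day 9.

day 9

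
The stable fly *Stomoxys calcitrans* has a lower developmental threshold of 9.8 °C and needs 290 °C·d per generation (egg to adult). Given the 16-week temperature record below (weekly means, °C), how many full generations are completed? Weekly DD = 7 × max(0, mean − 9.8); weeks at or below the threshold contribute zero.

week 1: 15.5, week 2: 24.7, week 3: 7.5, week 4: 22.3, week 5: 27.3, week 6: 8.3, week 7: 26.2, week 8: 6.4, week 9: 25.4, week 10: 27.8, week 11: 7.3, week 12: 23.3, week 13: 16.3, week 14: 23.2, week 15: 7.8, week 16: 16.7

Weekly DD (7 × max(0, T̄ − 9.8)): 39.9, 104.3, 0.0, 87.5, 122.5, 0.0, 114.8, 0.0, 109.2, 126.0, 0.0, 94.5, 45.5, 93.8, 0.0, 48.3.
Season total = 986.3 DD.
Complete generations = ⌊986.3 / 290⌋ = 3.

3 generations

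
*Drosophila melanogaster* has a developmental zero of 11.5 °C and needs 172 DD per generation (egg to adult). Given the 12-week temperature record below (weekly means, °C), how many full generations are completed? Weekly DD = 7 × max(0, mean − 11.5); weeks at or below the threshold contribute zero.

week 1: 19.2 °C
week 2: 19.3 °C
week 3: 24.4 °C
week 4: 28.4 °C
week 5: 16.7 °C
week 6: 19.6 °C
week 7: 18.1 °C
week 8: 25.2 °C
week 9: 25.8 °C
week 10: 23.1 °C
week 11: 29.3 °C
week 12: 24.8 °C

5 generations

Weekly DD (7 × max(0, T̄ − 11.5)): 53.9, 54.6, 90.3, 118.3, 36.4, 56.7, 46.2, 95.9, 100.1, 81.2, 124.6, 93.1.
Season total = 951.3 DD.
Complete generations = ⌊951.3 / 172⌋ = 5.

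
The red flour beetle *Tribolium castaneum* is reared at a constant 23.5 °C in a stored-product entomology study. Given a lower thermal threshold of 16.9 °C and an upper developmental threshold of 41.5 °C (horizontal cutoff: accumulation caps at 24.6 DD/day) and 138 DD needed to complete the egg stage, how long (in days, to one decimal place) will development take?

Daily accumulation = 23.5 − 16.9 = 6.6 DD/day.
Duration = 138 / 6.6 = 20.909 ≈ 20.9 days.

20.9 days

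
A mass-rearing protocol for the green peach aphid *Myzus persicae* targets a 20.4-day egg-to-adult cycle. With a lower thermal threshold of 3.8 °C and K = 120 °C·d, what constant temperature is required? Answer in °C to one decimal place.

Required daily accumulation = 120 / 20.4 = 5.882 DD/day.
T = T_base + 5.882 = 3.8 + 5.882 = 9.682 ≈ 9.7 °C.

9.7 °C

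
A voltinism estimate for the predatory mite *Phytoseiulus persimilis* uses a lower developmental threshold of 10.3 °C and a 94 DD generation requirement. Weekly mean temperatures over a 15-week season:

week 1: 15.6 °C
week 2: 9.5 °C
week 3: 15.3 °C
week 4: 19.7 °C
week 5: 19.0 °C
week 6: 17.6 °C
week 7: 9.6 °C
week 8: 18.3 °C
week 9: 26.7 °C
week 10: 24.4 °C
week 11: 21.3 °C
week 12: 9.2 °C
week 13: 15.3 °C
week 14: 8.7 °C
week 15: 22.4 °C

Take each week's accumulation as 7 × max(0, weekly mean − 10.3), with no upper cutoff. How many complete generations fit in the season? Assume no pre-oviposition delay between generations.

Weekly DD (7 × max(0, T̄ − 10.3)): 37.1, 0.0, 35.0, 65.8, 60.9, 51.1, 0.0, 56.0, 114.8, 98.7, 77.0, 0.0, 35.0, 0.0, 84.7.
Season total = 716.1 DD.
Complete generations = ⌊716.1 / 94⌋ = 7.

7 generations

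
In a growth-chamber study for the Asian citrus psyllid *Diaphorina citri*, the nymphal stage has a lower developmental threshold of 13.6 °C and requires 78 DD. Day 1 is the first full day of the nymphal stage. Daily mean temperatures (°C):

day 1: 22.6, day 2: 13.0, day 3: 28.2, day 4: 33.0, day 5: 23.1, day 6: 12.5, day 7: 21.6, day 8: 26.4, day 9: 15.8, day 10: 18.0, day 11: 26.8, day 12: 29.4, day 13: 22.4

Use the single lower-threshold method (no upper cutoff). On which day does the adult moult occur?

Daily DD above 13.6 °C: 9.0, 0.0, 14.6, 19.4, 9.5, 0.0, 8.0, 12.8, 2.2, 4.4, 13.2, 15.8, 8.8.
Cumulative: 9.0, 9.0, 23.6, 43.0, 52.5, 52.5, 60.5, 73.3, 75.5, 79.9, 93.1, 108.9, 117.7.
The total first reaches 78 DD on day 10.

day 10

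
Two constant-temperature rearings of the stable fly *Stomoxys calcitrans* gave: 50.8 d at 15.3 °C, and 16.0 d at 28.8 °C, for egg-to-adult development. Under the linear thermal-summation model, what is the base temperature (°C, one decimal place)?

9.1 °C

Equal thermal constants: D₁(T₁ − T_b) = D₂(T₂ − T_b).
50.8·(15.3 − T_b) = 16.0·(28.8 − T_b)
T_b = (50.8·15.3 − 16.0·28.8) / (50.8 − 16.0) = 316.44 / 34.8 = 9.093 °C ≈ 9.1 °C.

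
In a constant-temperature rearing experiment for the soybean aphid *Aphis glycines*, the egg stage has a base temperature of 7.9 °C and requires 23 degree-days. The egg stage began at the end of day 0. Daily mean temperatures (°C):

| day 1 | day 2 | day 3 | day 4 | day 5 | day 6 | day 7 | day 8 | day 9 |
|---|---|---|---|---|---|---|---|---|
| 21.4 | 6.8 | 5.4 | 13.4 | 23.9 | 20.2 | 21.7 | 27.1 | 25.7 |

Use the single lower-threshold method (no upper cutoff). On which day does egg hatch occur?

Daily DD above 7.9 °C: 13.5, 0.0, 0.0, 5.5, 16.0, 12.3, 13.8, 19.2, 17.8.
Cumulative: 13.5, 13.5, 13.5, 19.0, 35.0, 47.3, 61.1, 80.3, 98.1.
The total first reaches 23 DD on day 5.

day 5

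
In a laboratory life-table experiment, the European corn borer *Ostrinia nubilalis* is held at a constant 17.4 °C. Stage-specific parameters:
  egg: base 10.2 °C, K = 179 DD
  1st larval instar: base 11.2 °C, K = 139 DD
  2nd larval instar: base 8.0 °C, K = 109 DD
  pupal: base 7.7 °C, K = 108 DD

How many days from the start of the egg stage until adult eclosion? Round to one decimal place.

egg: 179 / (17.4 − 10.2) = 179 / 7.2 = 24.861 d.
1st larval instar: 139 / (17.4 − 11.2) = 139 / 6.2 = 22.419 d.
2nd larval instar: 109 / (17.4 − 8.0) = 109 / 9.4 = 11.596 d.
pupal: 108 / (17.4 − 7.7) = 108 / 9.7 = 11.134 d.
Sum = 70.010 ≈ 70.0 days.

70.0 days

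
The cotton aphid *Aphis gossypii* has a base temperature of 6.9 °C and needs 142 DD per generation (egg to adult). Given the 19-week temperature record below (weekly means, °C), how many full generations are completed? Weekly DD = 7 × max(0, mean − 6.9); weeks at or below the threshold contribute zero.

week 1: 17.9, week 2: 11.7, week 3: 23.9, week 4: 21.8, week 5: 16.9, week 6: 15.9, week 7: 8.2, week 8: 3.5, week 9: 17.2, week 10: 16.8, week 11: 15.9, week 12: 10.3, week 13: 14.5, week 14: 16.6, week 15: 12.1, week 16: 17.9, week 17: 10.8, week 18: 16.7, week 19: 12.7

7 generations

Weekly DD (7 × max(0, T̄ − 6.9)): 77.0, 33.6, 119.0, 104.3, 70.0, 63.0, 9.1, 0.0, 72.1, 69.3, 63.0, 23.8, 53.2, 67.9, 36.4, 77.0, 27.3, 68.6, 40.6.
Season total = 1075.2 DD.
Complete generations = ⌊1075.2 / 142⌋ = 7.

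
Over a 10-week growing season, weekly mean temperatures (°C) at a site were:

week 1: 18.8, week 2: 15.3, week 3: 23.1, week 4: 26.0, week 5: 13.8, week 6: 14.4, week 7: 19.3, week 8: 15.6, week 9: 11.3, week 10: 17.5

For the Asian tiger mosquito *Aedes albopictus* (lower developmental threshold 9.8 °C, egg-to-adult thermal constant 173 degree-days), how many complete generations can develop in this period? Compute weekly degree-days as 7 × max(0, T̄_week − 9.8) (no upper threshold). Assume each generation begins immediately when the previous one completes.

Weekly DD (7 × max(0, T̄ − 9.8)): 63.0, 38.5, 93.1, 113.4, 28.0, 32.2, 66.5, 40.6, 10.5, 53.9.
Season total = 539.7 DD.
Complete generations = ⌊539.7 / 173⌋ = 3.

3 generations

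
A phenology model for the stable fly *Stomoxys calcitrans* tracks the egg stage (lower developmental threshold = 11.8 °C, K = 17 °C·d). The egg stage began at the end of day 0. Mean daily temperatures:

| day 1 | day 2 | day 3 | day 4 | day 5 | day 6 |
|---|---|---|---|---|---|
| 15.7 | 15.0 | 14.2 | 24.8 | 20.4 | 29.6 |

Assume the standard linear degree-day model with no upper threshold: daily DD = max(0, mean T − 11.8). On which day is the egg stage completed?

Daily DD above 11.8 °C: 3.9, 3.2, 2.4, 13.0, 8.6, 17.8.
Cumulative: 3.9, 7.1, 9.5, 22.5, 31.1, 48.9.
The total first reaches 17 DD on day 4.

day 4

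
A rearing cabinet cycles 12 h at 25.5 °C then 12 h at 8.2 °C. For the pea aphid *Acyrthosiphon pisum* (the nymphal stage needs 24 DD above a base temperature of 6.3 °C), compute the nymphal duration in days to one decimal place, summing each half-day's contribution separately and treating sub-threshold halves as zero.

2.3 days

Day half: max(0, 25.5 − 6.3) × 0.5 = 19.2 × 0.5 = 9.60 DD.
Night half: max(0, 8.2 − 6.3) × 0.5 = 1.9 × 0.5 = 0.95 DD.
Per 24 h: 10.55 DD/day.
Duration = 24 / 10.55 = 2.275 ≈ 2.3 days.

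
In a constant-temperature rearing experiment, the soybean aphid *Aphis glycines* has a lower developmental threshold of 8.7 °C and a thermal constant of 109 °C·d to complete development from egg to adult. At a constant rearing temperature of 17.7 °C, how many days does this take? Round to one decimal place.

12.1 days

Daily accumulation = 17.7 − 8.7 = 9.0 DD/day.
Duration = 109 / 9.0 = 12.111 ≈ 12.1 days.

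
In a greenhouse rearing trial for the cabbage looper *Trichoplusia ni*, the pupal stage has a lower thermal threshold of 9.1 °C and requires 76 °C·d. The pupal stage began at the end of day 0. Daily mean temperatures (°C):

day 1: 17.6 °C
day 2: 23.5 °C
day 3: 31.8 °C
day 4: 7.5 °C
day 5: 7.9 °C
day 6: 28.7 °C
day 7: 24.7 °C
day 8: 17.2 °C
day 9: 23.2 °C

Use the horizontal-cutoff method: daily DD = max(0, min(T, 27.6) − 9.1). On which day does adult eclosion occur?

Daily DD above 9.1 °C (capped at 18.5): 8.5, 14.4, 18.5, 0.0, 0.0, 18.5, 15.6, 8.1, 14.1.
Cumulative: 8.5, 22.9, 41.4, 41.4, 41.4, 59.9, 75.5, 83.6, 97.7.
The total first reaches 76 DD on day 8.

day 8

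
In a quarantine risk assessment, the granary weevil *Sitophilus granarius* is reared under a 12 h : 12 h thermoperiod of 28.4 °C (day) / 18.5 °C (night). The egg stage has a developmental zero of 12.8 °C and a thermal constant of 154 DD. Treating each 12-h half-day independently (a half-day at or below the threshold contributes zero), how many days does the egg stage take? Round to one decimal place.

Day half: max(0, 28.4 − 12.8) × 0.5 = 15.6 × 0.5 = 7.80 DD.
Night half: max(0, 18.5 − 12.8) × 0.5 = 5.7 × 0.5 = 2.85 DD.
Per 24 h: 10.65 DD/day.
Duration = 154 / 10.65 = 14.460 ≈ 14.5 days.

14.5 days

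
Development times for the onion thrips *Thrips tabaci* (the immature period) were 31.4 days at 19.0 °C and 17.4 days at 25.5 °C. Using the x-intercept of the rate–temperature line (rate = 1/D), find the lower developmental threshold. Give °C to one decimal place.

Equal thermal constants: D₁(T₁ − T_b) = D₂(T₂ − T_b).
31.4·(19.0 − T_b) = 17.4·(25.5 − T_b)
T_b = (31.4·19.0 − 17.4·25.5) / (31.4 − 17.4) = 152.90 / 14.0 = 10.921 °C ≈ 10.9 °C.

10.9 °C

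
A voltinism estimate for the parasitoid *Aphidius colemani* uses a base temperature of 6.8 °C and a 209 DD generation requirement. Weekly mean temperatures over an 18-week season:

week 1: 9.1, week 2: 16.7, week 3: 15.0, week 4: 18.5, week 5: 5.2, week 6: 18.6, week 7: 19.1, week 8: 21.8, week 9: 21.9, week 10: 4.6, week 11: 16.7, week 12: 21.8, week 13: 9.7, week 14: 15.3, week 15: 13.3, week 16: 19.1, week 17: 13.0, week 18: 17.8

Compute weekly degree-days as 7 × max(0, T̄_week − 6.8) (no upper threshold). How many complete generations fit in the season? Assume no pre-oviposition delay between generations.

5 generations

Weekly DD (7 × max(0, T̄ − 6.8)): 16.1, 69.3, 57.4, 81.9, 0.0, 82.6, 86.1, 105.0, 105.7, 0.0, 69.3, 105.0, 20.3, 59.5, 45.5, 86.1, 43.4, 77.0.
Season total = 1110.2 DD.
Complete generations = ⌊1110.2 / 209⌋ = 5.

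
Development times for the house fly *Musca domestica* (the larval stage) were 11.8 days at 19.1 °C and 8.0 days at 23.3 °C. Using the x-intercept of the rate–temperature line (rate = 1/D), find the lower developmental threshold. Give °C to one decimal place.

10.3 °C

Equal thermal constants: D₁(T₁ − T_b) = D₂(T₂ − T_b).
11.8·(19.1 − T_b) = 8.0·(23.3 − T_b)
T_b = (11.8·19.1 − 8.0·23.3) / (11.8 − 8.0) = 38.98 / 3.8 = 10.258 °C ≈ 10.3 °C.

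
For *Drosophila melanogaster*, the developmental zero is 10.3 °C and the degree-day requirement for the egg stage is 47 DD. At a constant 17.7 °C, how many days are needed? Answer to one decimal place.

Daily accumulation = 17.7 − 10.3 = 7.4 DD/day.
Duration = 47 / 7.4 = 6.351 ≈ 6.4 days.

6.4 days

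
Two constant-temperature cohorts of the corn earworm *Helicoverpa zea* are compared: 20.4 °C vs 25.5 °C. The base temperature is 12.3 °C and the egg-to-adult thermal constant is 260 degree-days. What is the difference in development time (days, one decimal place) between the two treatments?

At 20.4 °C: 260 / (20.4 − 12.3) = 260 / 8.1 = 32.099 d.
At 25.5 °C: 260 / (25.5 − 12.3) = 260 / 13.2 = 19.697 d.
Difference = |32.099 − 19.697| = 12.402 ≈ 12.4 days.

12.4 days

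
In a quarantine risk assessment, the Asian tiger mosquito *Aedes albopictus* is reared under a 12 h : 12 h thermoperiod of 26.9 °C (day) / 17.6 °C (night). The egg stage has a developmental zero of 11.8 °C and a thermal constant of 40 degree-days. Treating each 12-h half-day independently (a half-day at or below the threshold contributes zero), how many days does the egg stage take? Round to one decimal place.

3.8 days

Day half: max(0, 26.9 − 11.8) × 0.5 = 15.1 × 0.5 = 7.55 DD.
Night half: max(0, 17.6 − 11.8) × 0.5 = 5.8 × 0.5 = 2.90 DD.
Per 24 h: 10.45 DD/day.
Duration = 40 / 10.45 = 3.828 ≈ 3.8 days.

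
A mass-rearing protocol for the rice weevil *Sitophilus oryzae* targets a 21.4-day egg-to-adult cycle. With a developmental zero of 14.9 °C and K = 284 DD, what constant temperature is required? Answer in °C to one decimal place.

Required daily accumulation = 284 / 21.4 = 13.271 DD/day.
T = T_base + 13.271 = 14.9 + 13.271 = 28.171 ≈ 28.2 °C.

28.2 °C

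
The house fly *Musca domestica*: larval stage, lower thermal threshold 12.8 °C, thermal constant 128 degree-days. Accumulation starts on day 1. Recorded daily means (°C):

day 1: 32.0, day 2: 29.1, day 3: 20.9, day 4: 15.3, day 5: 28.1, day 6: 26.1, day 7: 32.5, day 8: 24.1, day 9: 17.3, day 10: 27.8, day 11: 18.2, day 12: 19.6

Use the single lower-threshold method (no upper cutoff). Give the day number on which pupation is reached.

day 11

Daily DD above 12.8 °C: 19.2, 16.3, 8.1, 2.5, 15.3, 13.3, 19.7, 11.3, 4.5, 15.0, 5.4, 6.8.
Cumulative: 19.2, 35.5, 43.6, 46.1, 61.4, 74.7, 94.4, 105.7, 110.2, 125.2, 130.6, 137.4.
The total first reaches 128 DD on day 11.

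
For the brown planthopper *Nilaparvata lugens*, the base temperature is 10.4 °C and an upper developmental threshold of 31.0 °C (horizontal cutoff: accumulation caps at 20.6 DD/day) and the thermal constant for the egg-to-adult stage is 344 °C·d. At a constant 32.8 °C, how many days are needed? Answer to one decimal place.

Temperature 32.8 °C exceeds the upper threshold, so daily accumulation caps at 31.0 − 10.4 = 20.6 DD/day.
Duration = 344 / 20.6 = 16.699 ≈ 16.7 days.

16.7 days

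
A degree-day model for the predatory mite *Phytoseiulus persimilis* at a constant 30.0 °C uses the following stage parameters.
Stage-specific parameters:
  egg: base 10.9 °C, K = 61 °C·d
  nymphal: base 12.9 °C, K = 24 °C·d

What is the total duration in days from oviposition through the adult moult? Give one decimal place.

egg: 61 / (30.0 − 10.9) = 61 / 19.1 = 3.194 d.
nymphal: 24 / (30.0 − 12.9) = 24 / 17.1 = 1.404 d.
Sum = 4.597 ≈ 4.6 days.

4.6 days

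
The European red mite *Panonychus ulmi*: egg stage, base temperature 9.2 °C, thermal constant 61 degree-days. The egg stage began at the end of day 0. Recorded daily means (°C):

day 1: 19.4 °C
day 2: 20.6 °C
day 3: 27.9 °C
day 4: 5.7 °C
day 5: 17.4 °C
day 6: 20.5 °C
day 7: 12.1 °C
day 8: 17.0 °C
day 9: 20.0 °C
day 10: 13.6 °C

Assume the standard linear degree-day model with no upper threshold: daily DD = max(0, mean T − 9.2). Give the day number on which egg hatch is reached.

day 7

Daily DD above 9.2 °C: 10.2, 11.4, 18.7, 0.0, 8.2, 11.3, 2.9, 7.8, 10.8, 4.4.
Cumulative: 10.2, 21.6, 40.3, 40.3, 48.5, 59.8, 62.7, 70.5, 81.3, 85.7.
The total first reaches 61 DD on day 7.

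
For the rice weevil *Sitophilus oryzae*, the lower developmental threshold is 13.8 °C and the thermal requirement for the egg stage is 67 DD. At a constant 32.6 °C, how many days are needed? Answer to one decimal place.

3.6 days

Daily accumulation = 32.6 − 13.8 = 18.8 DD/day.
Duration = 67 / 18.8 = 3.564 ≈ 3.6 days.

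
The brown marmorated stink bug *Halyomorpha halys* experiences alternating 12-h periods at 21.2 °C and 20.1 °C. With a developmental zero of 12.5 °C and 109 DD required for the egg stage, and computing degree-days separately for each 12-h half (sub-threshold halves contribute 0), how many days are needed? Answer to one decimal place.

Day half: max(0, 21.2 − 12.5) × 0.5 = 8.7 × 0.5 = 4.35 DD.
Night half: max(0, 20.1 − 12.5) × 0.5 = 7.6 × 0.5 = 3.80 DD.
Per 24 h: 8.15 DD/day.
Duration = 109 / 8.15 = 13.374 ≈ 13.4 days.

13.4 days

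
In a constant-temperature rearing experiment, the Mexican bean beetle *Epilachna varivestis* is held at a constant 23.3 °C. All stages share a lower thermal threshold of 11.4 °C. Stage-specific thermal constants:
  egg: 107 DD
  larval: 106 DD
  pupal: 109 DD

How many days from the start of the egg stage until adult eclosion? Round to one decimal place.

27.1 days

Daily accumulation at 23.3 °C = 23.3 − 11.4 = 11.9 DD/day.
Total K = 107 + 106 + 109 = 322 DD.
Total duration = 322 / 11.9 = 27.059 ≈ 27.1 days.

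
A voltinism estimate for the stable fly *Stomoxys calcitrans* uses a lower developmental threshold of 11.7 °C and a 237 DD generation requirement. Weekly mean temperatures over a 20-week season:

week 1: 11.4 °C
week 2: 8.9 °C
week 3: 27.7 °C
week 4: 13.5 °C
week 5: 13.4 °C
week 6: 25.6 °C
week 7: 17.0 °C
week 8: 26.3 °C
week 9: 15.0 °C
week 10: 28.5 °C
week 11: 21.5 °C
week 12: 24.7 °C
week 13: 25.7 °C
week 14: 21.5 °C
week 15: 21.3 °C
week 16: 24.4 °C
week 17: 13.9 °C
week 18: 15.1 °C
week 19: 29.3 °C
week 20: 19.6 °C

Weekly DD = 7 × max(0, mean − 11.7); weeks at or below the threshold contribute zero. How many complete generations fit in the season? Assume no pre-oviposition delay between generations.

5 generations

Weekly DD (7 × max(0, T̄ − 11.7)): 0.0, 0.0, 112.0, 12.6, 11.9, 97.3, 37.1, 102.2, 23.1, 117.6, 68.6, 91.0, 98.0, 68.6, 67.2, 88.9, 15.4, 23.8, 123.2, 55.3.
Season total = 1213.8 DD.
Complete generations = ⌊1213.8 / 237⌋ = 5.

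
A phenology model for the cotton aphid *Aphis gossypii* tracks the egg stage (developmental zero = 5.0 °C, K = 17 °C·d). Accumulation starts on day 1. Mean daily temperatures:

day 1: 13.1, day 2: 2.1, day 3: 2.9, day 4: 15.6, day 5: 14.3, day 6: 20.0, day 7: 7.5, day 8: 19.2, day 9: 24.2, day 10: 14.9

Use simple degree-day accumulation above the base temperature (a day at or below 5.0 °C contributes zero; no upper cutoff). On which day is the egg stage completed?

day 4

Daily DD above 5.0 °C: 8.1, 0.0, 0.0, 10.6, 9.3, 15.0, 2.5, 14.2, 19.2, 9.9.
Cumulative: 8.1, 8.1, 8.1, 18.7, 28.0, 43.0, 45.5, 59.7, 78.9, 88.8.
The total first reaches 17 DD on day 4.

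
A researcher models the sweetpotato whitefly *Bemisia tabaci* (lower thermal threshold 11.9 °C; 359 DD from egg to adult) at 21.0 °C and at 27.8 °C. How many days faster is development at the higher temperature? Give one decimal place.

16.9 days

At 21.0 °C: 359 / (21.0 − 11.9) = 359 / 9.1 = 39.451 d.
At 27.8 °C: 359 / (27.8 − 11.9) = 359 / 15.9 = 22.579 d.
Difference = |39.451 − 22.579| = 16.872 ≈ 16.9 days.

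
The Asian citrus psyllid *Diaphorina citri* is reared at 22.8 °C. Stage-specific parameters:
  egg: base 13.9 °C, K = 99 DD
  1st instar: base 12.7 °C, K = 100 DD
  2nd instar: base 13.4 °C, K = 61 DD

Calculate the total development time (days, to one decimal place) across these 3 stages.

27.5 days

egg: 99 / (22.8 − 13.9) = 99 / 8.9 = 11.124 d.
1st instar: 100 / (22.8 − 12.7) = 100 / 10.1 = 9.901 d.
2nd instar: 61 / (22.8 − 13.4) = 61 / 9.4 = 6.489 d.
Sum = 27.514 ≈ 27.5 days.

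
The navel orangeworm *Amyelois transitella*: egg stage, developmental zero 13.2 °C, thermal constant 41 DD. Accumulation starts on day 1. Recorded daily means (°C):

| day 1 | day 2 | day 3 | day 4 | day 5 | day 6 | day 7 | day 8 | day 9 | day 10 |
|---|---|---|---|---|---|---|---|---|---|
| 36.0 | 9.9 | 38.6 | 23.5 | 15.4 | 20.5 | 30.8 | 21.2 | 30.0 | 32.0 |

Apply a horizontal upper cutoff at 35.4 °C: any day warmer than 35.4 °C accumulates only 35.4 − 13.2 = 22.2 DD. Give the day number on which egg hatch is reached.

Daily DD above 13.2 °C (capped at 22.2): 22.2, 0.0, 22.2, 10.3, 2.2, 7.3, 17.6, 8.0, 16.8, 18.8.
Cumulative: 22.2, 22.2, 44.4, 54.7, 56.9, 64.2, 81.8, 89.8, 106.6, 125.4.
The total first reaches 41 DD on day 3.

day 3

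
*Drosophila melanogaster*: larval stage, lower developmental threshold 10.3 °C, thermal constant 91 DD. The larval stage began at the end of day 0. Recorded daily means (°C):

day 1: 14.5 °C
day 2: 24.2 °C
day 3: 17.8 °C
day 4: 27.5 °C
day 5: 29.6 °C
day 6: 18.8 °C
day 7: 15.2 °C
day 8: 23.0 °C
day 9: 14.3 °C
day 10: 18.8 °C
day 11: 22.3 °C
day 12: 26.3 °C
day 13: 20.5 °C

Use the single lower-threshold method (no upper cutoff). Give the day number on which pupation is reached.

day 9

Daily DD above 10.3 °C: 4.2, 13.9, 7.5, 17.2, 19.3, 8.5, 4.9, 12.7, 4.0, 8.5, 12.0, 16.0, 10.2.
Cumulative: 4.2, 18.1, 25.6, 42.8, 62.1, 70.6, 75.5, 88.2, 92.2, 100.7, 112.7, 128.7, 138.9.
The total first reaches 91 DD on day 9.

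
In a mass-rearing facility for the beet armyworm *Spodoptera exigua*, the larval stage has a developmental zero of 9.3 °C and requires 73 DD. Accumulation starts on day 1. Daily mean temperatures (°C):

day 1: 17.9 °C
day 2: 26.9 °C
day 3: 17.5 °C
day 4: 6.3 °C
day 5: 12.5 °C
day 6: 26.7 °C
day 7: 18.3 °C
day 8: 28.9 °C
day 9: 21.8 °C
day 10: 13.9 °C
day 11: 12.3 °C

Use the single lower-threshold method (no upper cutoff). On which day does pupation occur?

day 8

Daily DD above 9.3 °C: 8.6, 17.6, 8.2, 0.0, 3.2, 17.4, 9.0, 19.6, 12.5, 4.6, 3.0.
Cumulative: 8.6, 26.2, 34.4, 34.4, 37.6, 55.0, 64.0, 83.6, 96.1, 100.7, 103.7.
The total first reaches 73 DD on day 8.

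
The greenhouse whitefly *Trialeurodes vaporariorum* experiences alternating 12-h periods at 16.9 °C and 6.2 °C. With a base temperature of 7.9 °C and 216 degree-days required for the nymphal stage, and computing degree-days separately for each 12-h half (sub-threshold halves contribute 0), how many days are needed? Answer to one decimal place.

Day half: max(0, 16.9 − 7.9) × 0.5 = 9.0 × 0.5 = 4.50 DD.
Night half: max(0, 6.2 − 7.9) × 0.5 = 0.0 × 0.5 = 0.00 DD.
Per 24 h: 4.50 DD/day.
Duration = 216 / 4.50 = 48.000 ≈ 48.0 days.

48.0 days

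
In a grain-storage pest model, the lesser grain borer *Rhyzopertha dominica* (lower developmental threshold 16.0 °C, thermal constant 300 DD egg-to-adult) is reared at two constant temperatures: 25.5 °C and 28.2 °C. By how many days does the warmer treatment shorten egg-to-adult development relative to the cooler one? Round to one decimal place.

At 25.5 °C: 300 / (25.5 − 16.0) = 300 / 9.5 = 31.579 d.
At 28.2 °C: 300 / (28.2 − 16.0) = 300 / 12.2 = 24.590 d.
Difference = |31.579 − 24.590| = 6.989 ≈ 7.0 days.

7.0 days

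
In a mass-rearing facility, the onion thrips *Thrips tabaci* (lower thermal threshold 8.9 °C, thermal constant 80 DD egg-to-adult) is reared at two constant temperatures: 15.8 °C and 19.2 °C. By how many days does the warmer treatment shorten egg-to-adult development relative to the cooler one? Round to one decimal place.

3.8 days

At 15.8 °C: 80 / (15.8 − 8.9) = 80 / 6.9 = 11.594 d.
At 19.2 °C: 80 / (19.2 − 8.9) = 80 / 10.3 = 7.767 d.
Difference = |11.594 − 7.767| = 3.827 ≈ 3.8 days.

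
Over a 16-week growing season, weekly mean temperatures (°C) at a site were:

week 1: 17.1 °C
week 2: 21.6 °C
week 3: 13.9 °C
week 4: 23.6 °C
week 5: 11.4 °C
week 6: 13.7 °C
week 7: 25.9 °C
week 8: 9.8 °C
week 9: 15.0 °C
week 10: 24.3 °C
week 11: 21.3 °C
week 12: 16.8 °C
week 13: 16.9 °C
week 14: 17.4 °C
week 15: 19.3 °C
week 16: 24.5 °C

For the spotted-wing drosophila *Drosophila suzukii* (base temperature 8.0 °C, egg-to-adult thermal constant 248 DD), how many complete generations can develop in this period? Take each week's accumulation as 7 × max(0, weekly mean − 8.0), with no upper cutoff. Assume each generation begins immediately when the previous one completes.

Weekly DD (7 × max(0, T̄ − 8.0)): 63.7, 95.2, 41.3, 109.2, 23.8, 39.9, 125.3, 12.6, 49.0, 114.1, 93.1, 61.6, 62.3, 65.8, 79.1, 115.5.
Season total = 1151.5 DD.
Complete generations = ⌊1151.5 / 248⌋ = 4.

4 generations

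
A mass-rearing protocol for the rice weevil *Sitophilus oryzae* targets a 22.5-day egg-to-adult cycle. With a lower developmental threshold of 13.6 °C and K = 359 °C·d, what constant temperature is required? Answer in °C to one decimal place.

Required daily accumulation = 359 / 22.5 = 15.956 DD/day.
T = T_base + 15.956 = 13.6 + 15.956 = 29.556 ≈ 29.6 °C.

29.6 °C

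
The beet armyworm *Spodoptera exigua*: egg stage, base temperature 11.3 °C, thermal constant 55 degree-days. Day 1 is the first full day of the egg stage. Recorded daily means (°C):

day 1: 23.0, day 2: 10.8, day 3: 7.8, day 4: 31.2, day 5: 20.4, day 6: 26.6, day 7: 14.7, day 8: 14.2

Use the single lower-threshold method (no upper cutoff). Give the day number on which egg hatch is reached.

day 6

Daily DD above 11.3 °C: 11.7, 0.0, 0.0, 19.9, 9.1, 15.3, 3.4, 2.9.
Cumulative: 11.7, 11.7, 11.7, 31.6, 40.7, 56.0, 59.4, 62.3.
The total first reaches 55 DD on day 6.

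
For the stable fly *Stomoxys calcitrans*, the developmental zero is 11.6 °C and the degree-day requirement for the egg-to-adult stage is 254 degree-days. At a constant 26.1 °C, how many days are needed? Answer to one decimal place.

Daily accumulation = 26.1 − 11.6 = 14.5 DD/day.
Duration = 254 / 14.5 = 17.517 ≈ 17.5 days.

17.5 days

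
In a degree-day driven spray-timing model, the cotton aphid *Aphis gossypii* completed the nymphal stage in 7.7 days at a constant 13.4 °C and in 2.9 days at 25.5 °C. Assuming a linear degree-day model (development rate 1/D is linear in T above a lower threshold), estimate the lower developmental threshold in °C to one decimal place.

6.1 °C

Linear rate model ⇒ the product D·(T − T_b) is constant across temperatures.
7.7·(13.4 − T_b) = 2.9·(25.5 − T_b)
T_b = (7.7·13.4 − 2.9·25.5) / (7.7 − 2.9) = 29.23 / 4.8 = 6.090 °C ≈ 6.1 °C.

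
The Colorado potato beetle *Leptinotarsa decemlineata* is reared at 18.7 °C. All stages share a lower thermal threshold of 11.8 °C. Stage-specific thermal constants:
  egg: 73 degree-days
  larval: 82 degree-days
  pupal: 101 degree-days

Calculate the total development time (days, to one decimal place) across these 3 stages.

Daily accumulation at 18.7 °C = 18.7 − 11.8 = 6.9 DD/day.
Total K = 73 + 82 + 101 = 256 DD.
Total duration = 256 / 6.9 = 37.101 ≈ 37.1 days.

37.1 days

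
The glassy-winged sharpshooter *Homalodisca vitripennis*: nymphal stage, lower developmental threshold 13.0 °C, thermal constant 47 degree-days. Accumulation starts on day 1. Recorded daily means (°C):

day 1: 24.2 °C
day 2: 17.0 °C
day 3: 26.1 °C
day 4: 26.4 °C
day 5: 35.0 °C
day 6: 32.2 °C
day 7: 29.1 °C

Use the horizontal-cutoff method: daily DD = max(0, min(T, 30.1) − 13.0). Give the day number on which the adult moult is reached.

Daily DD above 13.0 °C (capped at 17.1): 11.2, 4.0, 13.1, 13.4, 17.1, 17.1, 16.1.
Cumulative: 11.2, 15.2, 28.3, 41.7, 58.8, 75.9, 92.0.
The total first reaches 47 DD on day 5.

day 5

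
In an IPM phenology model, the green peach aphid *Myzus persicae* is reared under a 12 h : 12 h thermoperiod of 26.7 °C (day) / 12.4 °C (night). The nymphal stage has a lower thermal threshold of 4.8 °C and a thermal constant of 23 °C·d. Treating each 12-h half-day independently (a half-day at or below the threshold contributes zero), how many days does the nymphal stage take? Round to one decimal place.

1.6 days

Day half: max(0, 26.7 − 4.8) × 0.5 = 21.9 × 0.5 = 10.95 DD.
Night half: max(0, 12.4 − 4.8) × 0.5 = 7.6 × 0.5 = 3.80 DD.
Per 24 h: 14.75 DD/day.
Duration = 23 / 14.75 = 1.559 ≈ 1.6 days.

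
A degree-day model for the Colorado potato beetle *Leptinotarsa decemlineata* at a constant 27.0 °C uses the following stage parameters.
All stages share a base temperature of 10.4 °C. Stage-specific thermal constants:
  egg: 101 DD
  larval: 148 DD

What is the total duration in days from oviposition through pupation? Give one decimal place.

15.0 days

Daily accumulation at 27.0 °C = 27.0 − 10.4 = 16.6 DD/day.
Total K = 101 + 148 = 249 DD.
Total duration = 249 / 16.6 = 15.000 ≈ 15.0 days.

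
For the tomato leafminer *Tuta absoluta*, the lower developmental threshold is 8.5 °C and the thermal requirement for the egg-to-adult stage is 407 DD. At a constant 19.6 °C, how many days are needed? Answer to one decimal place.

36.7 days

Daily accumulation = 19.6 − 8.5 = 11.1 DD/day.
Duration = 407 / 11.1 = 36.667 ≈ 36.7 days.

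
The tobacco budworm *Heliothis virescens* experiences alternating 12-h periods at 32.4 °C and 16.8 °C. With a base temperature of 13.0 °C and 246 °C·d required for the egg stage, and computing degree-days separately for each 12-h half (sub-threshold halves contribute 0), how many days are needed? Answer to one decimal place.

Day half: max(0, 32.4 − 13.0) × 0.5 = 19.4 × 0.5 = 9.70 DD.
Night half: max(0, 16.8 − 13.0) × 0.5 = 3.8 × 0.5 = 1.90 DD.
Per 24 h: 11.60 DD/day.
Duration = 246 / 11.60 = 21.207 ≈ 21.2 days.

21.2 days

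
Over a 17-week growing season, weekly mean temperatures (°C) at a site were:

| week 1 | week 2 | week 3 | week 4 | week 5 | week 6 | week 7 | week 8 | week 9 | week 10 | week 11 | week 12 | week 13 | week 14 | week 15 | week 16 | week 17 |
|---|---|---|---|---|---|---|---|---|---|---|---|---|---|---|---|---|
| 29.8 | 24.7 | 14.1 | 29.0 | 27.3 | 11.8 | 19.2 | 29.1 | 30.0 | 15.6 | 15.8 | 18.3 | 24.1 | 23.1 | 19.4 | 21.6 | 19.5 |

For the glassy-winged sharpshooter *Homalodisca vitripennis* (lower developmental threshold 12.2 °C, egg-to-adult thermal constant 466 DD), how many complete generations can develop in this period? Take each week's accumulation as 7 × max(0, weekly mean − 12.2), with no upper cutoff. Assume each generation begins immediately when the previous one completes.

Weekly DD (7 × max(0, T̄ − 12.2)): 123.2, 87.5, 13.3, 117.6, 105.7, 0.0, 49.0, 118.3, 124.6, 23.8, 25.2, 42.7, 83.3, 76.3, 50.4, 65.8, 51.1.
Season total = 1157.8 DD.
Complete generations = ⌊1157.8 / 466⌋ = 2.

2 generations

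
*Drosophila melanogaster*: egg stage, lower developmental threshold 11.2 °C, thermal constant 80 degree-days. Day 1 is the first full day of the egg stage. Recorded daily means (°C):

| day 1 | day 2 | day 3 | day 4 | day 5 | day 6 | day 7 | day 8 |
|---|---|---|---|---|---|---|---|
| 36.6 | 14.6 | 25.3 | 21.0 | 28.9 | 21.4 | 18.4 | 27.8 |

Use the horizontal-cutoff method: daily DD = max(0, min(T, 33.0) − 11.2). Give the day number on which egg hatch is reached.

Daily DD above 11.2 °C (capped at 21.8): 21.8, 3.4, 14.1, 9.8, 17.7, 10.2, 7.2, 16.6.
Cumulative: 21.8, 25.2, 39.3, 49.1, 66.8, 77.0, 84.2, 100.8.
The total first reaches 80 DD on day 7.

day 7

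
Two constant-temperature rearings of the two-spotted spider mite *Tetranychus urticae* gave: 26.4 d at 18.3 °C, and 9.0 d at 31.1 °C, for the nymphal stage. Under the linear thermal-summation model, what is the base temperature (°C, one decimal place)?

11.7 °C

Linear rate model ⇒ the product D·(T − T_b) is constant across temperatures.
26.4·(18.3 − T_b) = 9.0·(31.1 − T_b)
T_b = (26.4·18.3 − 9.0·31.1) / (26.4 − 9.0) = 203.22 / 17.4 = 11.679 °C ≈ 11.7 °C.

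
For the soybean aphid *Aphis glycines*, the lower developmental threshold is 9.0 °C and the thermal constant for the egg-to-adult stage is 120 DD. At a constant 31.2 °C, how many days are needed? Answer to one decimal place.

5.4 days

Daily accumulation = 31.2 − 9.0 = 22.2 DD/day.
Duration = 120 / 22.2 = 5.405 ≈ 5.4 days.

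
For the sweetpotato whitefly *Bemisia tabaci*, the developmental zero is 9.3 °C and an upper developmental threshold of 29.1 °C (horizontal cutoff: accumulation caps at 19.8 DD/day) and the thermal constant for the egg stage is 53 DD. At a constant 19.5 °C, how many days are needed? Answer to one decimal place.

5.2 days

Daily accumulation = 19.5 − 9.3 = 10.2 DD/day.
Duration = 53 / 10.2 = 5.196 ≈ 5.2 days.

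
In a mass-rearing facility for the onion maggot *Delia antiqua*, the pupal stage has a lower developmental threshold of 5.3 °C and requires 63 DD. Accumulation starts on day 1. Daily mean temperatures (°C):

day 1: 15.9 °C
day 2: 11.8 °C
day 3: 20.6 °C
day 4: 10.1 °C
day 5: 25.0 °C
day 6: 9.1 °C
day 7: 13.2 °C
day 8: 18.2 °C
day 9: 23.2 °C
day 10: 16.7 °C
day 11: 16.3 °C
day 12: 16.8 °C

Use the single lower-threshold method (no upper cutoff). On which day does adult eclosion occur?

day 7

Daily DD above 5.3 °C: 10.6, 6.5, 15.3, 4.8, 19.7, 3.8, 7.9, 12.9, 17.9, 11.4, 11.0, 11.5.
Cumulative: 10.6, 17.1, 32.4, 37.2, 56.9, 60.7, 68.6, 81.5, 99.4, 110.8, 121.8, 133.3.
The total first reaches 63 DD on day 7.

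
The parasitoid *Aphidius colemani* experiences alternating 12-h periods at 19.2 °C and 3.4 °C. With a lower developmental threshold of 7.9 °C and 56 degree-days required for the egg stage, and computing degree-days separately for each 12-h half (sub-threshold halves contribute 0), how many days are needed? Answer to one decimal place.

9.9 days

Day half: max(0, 19.2 − 7.9) × 0.5 = 11.3 × 0.5 = 5.65 DD.
Night half: max(0, 3.4 − 7.9) × 0.5 = 0.0 × 0.5 = 0.00 DD.
Per 24 h: 5.65 DD/day.
Duration = 56 / 5.65 = 9.912 ≈ 9.9 days.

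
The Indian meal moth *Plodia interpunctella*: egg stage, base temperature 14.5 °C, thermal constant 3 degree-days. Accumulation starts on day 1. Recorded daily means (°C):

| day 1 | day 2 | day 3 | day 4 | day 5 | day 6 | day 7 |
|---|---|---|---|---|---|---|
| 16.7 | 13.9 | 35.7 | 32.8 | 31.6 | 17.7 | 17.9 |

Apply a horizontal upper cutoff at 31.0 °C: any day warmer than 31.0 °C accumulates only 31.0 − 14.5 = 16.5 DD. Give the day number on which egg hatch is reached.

Daily DD above 14.5 °C (capped at 16.5): 2.2, 0.0, 16.5, 16.5, 16.5, 3.2, 3.4.
Cumulative: 2.2, 2.2, 18.7, 35.2, 51.7, 54.9, 58.3.
The total first reaches 3 DD on day 3.

day 3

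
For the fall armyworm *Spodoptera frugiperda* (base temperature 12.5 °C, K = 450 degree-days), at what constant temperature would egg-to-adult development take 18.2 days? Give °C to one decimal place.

Required daily accumulation = 450 / 18.2 = 24.725 DD/day.
T = T_base + 24.725 = 12.5 + 24.725 = 37.225 ≈ 37.2 °C.

37.2 °C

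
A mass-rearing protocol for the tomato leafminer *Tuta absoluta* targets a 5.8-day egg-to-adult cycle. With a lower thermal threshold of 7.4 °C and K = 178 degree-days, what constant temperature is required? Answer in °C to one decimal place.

Required daily accumulation = 178 / 5.8 = 30.690 DD/day.
T = T_base + 30.690 = 7.4 + 30.690 = 38.090 ≈ 38.1 °C.

38.1 °C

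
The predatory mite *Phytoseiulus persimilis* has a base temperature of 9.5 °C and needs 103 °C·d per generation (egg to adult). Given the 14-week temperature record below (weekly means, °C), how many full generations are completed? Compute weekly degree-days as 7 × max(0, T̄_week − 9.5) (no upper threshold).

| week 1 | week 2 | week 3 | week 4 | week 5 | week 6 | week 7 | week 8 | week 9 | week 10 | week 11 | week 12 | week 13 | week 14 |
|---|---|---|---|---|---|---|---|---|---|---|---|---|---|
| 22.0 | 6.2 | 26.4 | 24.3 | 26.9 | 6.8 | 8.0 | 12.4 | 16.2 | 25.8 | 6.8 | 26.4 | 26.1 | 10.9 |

Weekly DD (7 × max(0, T̄ − 9.5)): 87.5, 0.0, 118.3, 103.6, 121.8, 0.0, 0.0, 20.3, 46.9, 114.1, 0.0, 118.3, 116.2, 9.8.
Season total = 856.8 DD.
Complete generations = ⌊856.8 / 103⌋ = 8.

8 generations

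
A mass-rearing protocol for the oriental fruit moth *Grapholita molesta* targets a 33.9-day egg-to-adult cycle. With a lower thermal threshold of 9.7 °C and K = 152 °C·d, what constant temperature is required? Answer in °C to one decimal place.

Required daily accumulation = 152 / 33.9 = 4.484 DD/day.
T = T_base + 4.484 = 9.7 + 4.484 = 14.184 ≈ 14.2 °C.

14.2 °C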